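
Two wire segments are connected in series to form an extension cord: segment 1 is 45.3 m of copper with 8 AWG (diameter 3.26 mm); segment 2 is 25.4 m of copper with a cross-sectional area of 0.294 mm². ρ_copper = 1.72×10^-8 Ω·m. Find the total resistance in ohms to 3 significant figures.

Segment 1: A = π(3.26/2 mm)² = π(1.6300e-03 m)² = 8.347e-06 m²
R₁ = ρL/A = (1.72×10^-8)(45.3)/(8.347e-06) = 0.09335 Ω
Segment 2: A = 0.294 mm² = 2.940e-07 m²
R₂ = (1.72×10^-8)(25.4)/(2.940e-07) = 1.486 Ω
R = R₁ + R₂ = 1.58 Ω

1.58 Ω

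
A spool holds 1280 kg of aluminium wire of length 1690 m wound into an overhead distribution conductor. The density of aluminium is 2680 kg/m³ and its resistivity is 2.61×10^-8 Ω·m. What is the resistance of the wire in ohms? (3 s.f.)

0.156 Ω

A = m/(density·L) = 1280/(2680×1690) = 2.8261e-04 m²
R = ρL/A = (2.61×10^-8)(1690)/(2.8261e-04) = 0.156 Ω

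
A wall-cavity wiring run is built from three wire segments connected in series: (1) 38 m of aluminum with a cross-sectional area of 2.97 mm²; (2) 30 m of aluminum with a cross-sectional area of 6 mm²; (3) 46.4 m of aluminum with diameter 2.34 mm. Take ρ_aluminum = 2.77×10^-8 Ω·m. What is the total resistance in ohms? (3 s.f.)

0.792 Ω

Seg 1: A = 2.97 mm² = 2.970e-06 m²
R_1 = (2.77×10^-8)(38)/(2.970e-06) = 0.3544 Ω
Seg 2: A = 6 mm² = 6.000e-06 m²
R_2 = (2.77×10^-8)(30)/(6.000e-06) = 0.1385 Ω
Seg 3: A = π(d/2)² = π(1.1700e-03 m)² = 4.301e-06 m²
R_3 = (2.77×10^-8)(46.4)/(4.301e-06) = 0.2989 Ω
R_total = R_1 + R_2 + R_3 = 0.792 Ω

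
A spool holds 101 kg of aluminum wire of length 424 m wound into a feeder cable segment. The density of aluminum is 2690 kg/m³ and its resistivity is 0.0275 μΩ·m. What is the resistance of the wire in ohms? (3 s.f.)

0.132 Ω

ρ = 0.0275 μΩ·m = 2.75×10^-8 Ω·m
A = m/(density·L) = 101/(2690×424) = 8.8553e-05 m²
R = ρL/A = (2.75×10^-8)(424)/(8.8553e-05) = 0.132 Ω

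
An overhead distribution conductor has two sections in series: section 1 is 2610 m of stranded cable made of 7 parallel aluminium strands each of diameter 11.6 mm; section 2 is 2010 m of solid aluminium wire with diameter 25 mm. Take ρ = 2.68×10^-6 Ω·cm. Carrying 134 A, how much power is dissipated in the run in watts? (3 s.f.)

3670 W

ρ = 2.68×10^-6 Ω·cm = 2.68×10^-8 Ω·m
Section 1: A_strand = π(5.8000e-03)² = 1.057e-04 m²; R₁ = ρL/(N·A_s) = (2.68×10^-8)(2610)/(7×1.057e-04) = 0.09455 Ω
Section 2: A = π(d/2)² = π(1.2500e-02 m)² = 4.909e-04 m²
R₂ = (2.68×10^-8)(2010)/(4.909e-04) = 0.1097 Ω
R = R₁ + R₂ = 0.2043 Ω
P = I²R = (134)² × 0.2043 = 3670 W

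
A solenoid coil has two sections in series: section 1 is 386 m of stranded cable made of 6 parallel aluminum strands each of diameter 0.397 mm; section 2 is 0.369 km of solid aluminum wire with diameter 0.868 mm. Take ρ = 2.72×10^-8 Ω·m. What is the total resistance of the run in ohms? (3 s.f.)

Section 1: A_strand = π(1.9850e-04)² = 1.238e-07 m²; R₁ = ρL/(N·A_s) = (2.72×10^-8)(386)/(6×1.238e-07) = 14.14 Ω
Section 2: A = π(d/2)² = π(4.3400e-04 m)² = 5.917e-07 m²
R₂ = (2.72×10^-8)(369)/(5.917e-07) = 16.96 Ω
R = R₁ + R₂ = 31.1 Ω

31.1 Ω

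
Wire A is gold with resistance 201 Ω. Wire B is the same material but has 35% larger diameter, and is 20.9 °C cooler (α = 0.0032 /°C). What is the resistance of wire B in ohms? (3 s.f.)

103 Ω

R ∝ ρL/d² with ρ ∝ (1+αΔT), so R_B/R_A = (1 + 35/100)⁻² × (1 − 0.0032×20.9)
= 0.5487 × 0.9331 = 0.512
R_B = 0.512 × 201 = 103 Ω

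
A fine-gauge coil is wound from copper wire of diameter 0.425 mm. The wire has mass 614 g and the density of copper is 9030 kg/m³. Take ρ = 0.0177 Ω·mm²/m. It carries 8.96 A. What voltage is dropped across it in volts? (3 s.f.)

536 V

ρ = 0.0177 Ω·mm²/m = 1.77×10^-8 Ω·m
A = π(d/2)² = π(2.1250e-04 m)² = 1.4186e-07 m²
L = m/(density·A) = 0.614/(9030×1.4186e-07) = 479.3 m
R = ρL/A = (1.77×10^-8)(479.3)/(1.4186e-07) = 59.8 Ω
V = IR = 8.96 × 59.8 = 536 V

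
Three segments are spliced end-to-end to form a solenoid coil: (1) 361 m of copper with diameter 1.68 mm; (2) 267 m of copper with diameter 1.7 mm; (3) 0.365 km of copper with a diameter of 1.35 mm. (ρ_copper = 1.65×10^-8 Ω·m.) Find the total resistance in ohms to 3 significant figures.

Seg 1: A = π(d/2)² = π(8.4000e-04 m)² = 2.217e-06 m²
R_1 = (1.65×10^-8)(361)/(2.217e-06) = 2.687 Ω
Seg 2: A = π(d/2)² = π(8.5000e-04 m)² = 2.270e-06 m²
R_2 = (1.65×10^-8)(267)/(2.270e-06) = 1.941 Ω
Seg 3: A = π(d/2)² = π(6.7500e-04 m)² = 1.431e-06 m²
R_3 = (1.65×10^-8)(365)/(1.431e-06) = 4.207 Ω
R_total = R_1 + R_2 + R_3 = 8.84 Ω

8.84 Ω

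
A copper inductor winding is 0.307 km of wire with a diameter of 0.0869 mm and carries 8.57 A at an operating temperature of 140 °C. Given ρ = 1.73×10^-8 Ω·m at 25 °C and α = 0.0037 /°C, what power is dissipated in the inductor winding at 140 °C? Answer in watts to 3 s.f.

A = π(d/2)² = π(4.3450e-05 m)² = 5.931e-09 m²
R₍25₎ = ρL/A = (1.73×10^-8)(307)/(5.931e-09) = 895.5 Ω
R₍140₎ = R₍25₎(1 + αΔT) = 895.5 × (1 + 0.0037×115) = 1277 Ω
P = I²R = (8.57)² × 1277 = 93800 W

93800 W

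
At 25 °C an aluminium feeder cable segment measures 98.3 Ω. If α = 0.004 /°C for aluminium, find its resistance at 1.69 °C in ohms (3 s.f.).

ΔT = 1.69 − 25 = -23.3 °C
R = R₀(1 + αΔT) = 98.3 × (1 + 0.004×-23.3) = 98.3 × 0.9068 = 89.1 Ω

89.1 Ω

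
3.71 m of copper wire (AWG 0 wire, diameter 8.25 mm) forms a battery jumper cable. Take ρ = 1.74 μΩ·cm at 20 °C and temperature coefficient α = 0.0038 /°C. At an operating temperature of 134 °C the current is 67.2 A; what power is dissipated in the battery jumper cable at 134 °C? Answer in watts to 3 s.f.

7.82 W

ρ = 1.74 μΩ·cm = 1.74×10^-8 Ω·m
A = π(8.25/2 mm)² = π(4.1250e-03 m)² = 5.346e-05 m²
R₍20₎ = ρL/A = (1.74×10^-8)(3.71)/(5.346e-05) = 0.001208 Ω
R₍134₎ = R₍20₎(1 + αΔT) = 0.001208 × (1 + 0.0038×114) = 0.001731 Ω
P = I²R = (67.2)² × 0.001731 = 7.82 W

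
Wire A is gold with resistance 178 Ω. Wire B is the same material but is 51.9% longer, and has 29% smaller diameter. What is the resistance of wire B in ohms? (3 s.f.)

R ∝ L/d², so R_B/R_A = (1 + 51.9/100) × (1 − 29/100)⁻²
= 1.519 × 1.984 = 3.013
R_B = 3.013 × 178 = 536 Ω

536 Ω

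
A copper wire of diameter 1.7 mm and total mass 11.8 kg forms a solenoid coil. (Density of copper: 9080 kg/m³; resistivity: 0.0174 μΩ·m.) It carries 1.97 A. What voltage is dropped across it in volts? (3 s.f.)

8.65 V

ρ = 0.0174 μΩ·m = 1.74×10^-8 Ω·m
A = π(d/2)² = π(8.5000e-04 m)² = 2.2698e-06 m²
L = m/(density·A) = 11.8/(9080×2.2698e-06) = 572.5 m
R = ρL/A = (1.74×10^-8)(572.5)/(2.2698e-06) = 4.389 Ω
V = IR = 1.97 × 4.389 = 8.65 V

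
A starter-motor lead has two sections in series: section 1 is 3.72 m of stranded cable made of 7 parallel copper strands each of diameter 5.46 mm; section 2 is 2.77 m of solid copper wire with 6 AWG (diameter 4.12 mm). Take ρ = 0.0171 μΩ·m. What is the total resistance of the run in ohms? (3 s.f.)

0.00394 Ω

ρ = 0.0171 μΩ·m = 1.71×10^-8 Ω·m
Section 1: A_strand = π(2.7300e-03)² = 2.341e-05 m²; R₁ = ρL/(N·A_s) = (1.71×10^-8)(3.72)/(7×2.341e-05) = 3.881×10^-4 Ω
Section 2: A = π(4.12/2 mm)² = π(2.0600e-03 m)² = 1.333e-05 m²
R₂ = (1.71×10^-8)(2.77)/(1.333e-05) = 0.003553 Ω
R = R₁ + R₂ = 0.00394 Ω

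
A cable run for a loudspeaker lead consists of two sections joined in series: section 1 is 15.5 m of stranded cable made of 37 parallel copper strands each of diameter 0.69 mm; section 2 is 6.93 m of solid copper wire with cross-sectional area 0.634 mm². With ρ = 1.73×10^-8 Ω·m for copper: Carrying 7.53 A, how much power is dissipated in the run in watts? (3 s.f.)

Section 1: A_strand = π(3.4500e-04)² = 3.739e-07 m²; R₁ = ρL/(N·A_s) = (1.73×10^-8)(15.5)/(37×3.739e-07) = 0.01938 Ω
Section 2: A = 0.634 mm² = 6.340e-07 m²
R₂ = (1.73×10^-8)(6.93)/(6.340e-07) = 0.1891 Ω
R = R₁ + R₂ = 0.2085 Ω
P = I²R = (7.53)² × 0.2085 = 11.8 W

11.8 W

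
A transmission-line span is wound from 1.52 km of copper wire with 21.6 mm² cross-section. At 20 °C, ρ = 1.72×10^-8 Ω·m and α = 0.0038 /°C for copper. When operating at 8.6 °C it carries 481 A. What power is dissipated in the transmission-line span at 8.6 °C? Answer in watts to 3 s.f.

2.68×10^5 W

A = 21.6 mm² = 2.160e-05 m²
R₍20₎ = ρL/A = (1.72×10^-8)(1520)/(2.160e-05) = 1.21 Ω
R₍8.6₎ = R₍20₎(1 + αΔT) = 1.21 × (1 + 0.0038×-11.4) = 1.158 Ω
P = I²R = (481)² × 1.158 = 2.68×10^5 W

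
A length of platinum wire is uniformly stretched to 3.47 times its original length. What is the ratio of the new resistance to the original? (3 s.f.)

Volume constant ⇒ A' = A/k with k = 3.47. R' = ρ(kL)/(A/k) = k²R.
Factor = 12.0

12.0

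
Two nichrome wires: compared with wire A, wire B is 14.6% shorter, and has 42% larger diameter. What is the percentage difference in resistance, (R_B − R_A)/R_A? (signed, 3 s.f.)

R ∝ L/d², so R_B/R_A = (1 − 14.6/100) × (1 + 42/100)⁻²
= 0.854 × 0.4959 = 0.4235
(R_B − R_A)/R_A = 0.4235 − 1 = -57.6%

-57.6%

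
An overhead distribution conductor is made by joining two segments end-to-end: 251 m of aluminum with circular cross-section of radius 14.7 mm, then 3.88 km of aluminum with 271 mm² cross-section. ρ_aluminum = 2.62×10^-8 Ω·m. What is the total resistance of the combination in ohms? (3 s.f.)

Segment 1: A = πr² = π(1.4700e-02 m)² = 6.789e-04 m²
R₁ = ρL/A = (2.62×10^-8)(251)/(6.789e-04) = 0.009687 Ω
Segment 2: A = 271 mm² = 2.710e-04 m²
R₂ = (2.62×10^-8)(3880)/(2.710e-04) = 0.3751 Ω
R = R₁ + R₂ = 0.385 Ω

0.385 Ω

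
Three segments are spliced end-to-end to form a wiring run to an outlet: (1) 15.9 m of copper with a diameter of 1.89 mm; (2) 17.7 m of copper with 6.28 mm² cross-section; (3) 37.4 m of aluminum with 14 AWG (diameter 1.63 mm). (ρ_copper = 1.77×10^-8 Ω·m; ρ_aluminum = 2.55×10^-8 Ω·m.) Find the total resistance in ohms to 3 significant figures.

0.607 Ω

Seg 1: A = π(d/2)² = π(9.4500e-04 m)² = 2.806e-06 m²
R_1 = (1.77×10^-8)(15.9)/(2.806e-06) = 0.1003 Ω
Seg 2: A = 6.28 mm² = 6.280e-06 m²
R_2 = (1.77×10^-8)(17.7)/(6.280e-06) = 0.04989 Ω
Seg 3: A = π(1.63/2 mm)² = π(8.1500e-04 m)² = 2.087e-06 m²
R_3 = (2.55×10^-8)(37.4)/(2.087e-06) = 0.457 Ω
R_total = R_1 + R_2 + R_3 = 0.607 Ω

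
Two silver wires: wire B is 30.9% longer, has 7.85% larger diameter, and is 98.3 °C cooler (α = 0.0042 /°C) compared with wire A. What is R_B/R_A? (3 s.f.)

0.661

R ∝ ρL/d² with ρ ∝ (1+αΔT), so R_B/R_A = (1 + 30.9/100) × (1 + 7.85/100)⁻² × (1 − 0.0042×98.3)
= 1.309 × 0.8597 × 0.5871 = 0.661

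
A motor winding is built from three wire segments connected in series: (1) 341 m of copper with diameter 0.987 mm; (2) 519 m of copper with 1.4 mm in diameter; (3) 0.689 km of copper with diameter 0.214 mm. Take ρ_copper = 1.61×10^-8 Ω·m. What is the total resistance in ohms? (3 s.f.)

Seg 1: A = π(d/2)² = π(4.9350e-04 m)² = 7.651e-07 m²
R_1 = (1.61×10^-8)(341)/(7.651e-07) = 7.176 Ω
Seg 2: A = π(d/2)² = π(7.0000e-04 m)² = 1.539e-06 m²
R_2 = (1.61×10^-8)(519)/(1.539e-06) = 5.428 Ω
Seg 3: A = π(d/2)² = π(1.0700e-04 m)² = 3.597e-08 m²
R_3 = (1.61×10^-8)(689)/(3.597e-08) = 308.4 Ω
R_total = R_1 + R_2 + R_3 = 321 Ω

321 Ω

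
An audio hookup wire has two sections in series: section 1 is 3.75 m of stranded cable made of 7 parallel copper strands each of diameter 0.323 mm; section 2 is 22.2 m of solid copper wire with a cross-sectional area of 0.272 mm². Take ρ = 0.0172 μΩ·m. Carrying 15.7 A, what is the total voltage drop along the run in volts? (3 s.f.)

23.8 V

ρ = 0.0172 μΩ·m = 1.72×10^-8 Ω·m
Section 1: A_strand = π(1.6150e-04)² = 8.194e-08 m²; R₁ = ρL/(N·A_s) = (1.72×10^-8)(3.75)/(7×8.194e-08) = 0.1125 Ω
Section 2: A = 0.272 mm² = 2.720e-07 m²
R₂ = (1.72×10^-8)(22.2)/(2.720e-07) = 1.404 Ω
R = R₁ + R₂ = 1.516 Ω
V = IR = 15.7 × 1.516 = 23.8 V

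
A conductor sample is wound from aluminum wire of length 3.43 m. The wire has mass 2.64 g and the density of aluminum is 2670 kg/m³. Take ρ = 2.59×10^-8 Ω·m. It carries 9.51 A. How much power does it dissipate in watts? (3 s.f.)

27.9 W

A = m/(density·L) = 0.00264/(2670×3.43) = 2.8827e-07 m²
R = ρL/A = (2.59×10^-8)(3.43)/(2.8827e-07) = 0.3082 Ω
P = I²R = (9.51)² × 0.3082 = 27.9 W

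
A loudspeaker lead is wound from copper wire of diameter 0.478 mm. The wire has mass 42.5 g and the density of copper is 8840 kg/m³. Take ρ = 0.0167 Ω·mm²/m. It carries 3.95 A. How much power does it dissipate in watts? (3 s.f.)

ρ = 0.0167 Ω·mm²/m = 1.67×10^-8 Ω·m
A = π(d/2)² = π(2.3900e-04 m)² = 1.7945e-07 m²
L = m/(density·A) = 0.0425/(8840×1.7945e-07) = 26.79 m
R = ρL/A = (1.67×10^-8)(26.79)/(1.7945e-07) = 2.493 Ω
P = I²R = (3.95)² × 2.493 = 38.9 W

38.9 W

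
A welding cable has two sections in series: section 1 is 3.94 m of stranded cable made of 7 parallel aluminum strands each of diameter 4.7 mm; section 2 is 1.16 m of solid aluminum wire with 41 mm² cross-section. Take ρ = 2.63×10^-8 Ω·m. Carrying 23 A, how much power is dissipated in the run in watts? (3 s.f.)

0.845 W

Section 1: A_strand = π(2.3500e-03)² = 1.735e-05 m²; R₁ = ρL/(N·A_s) = (2.63×10^-8)(3.94)/(7×1.735e-05) = 8.532×10^-4 Ω
Section 2: A = 41 mm² = 4.100e-05 m²
R₂ = (2.63×10^-8)(1.16)/(4.100e-05) = 7.441×10^-4 Ω
R = R₁ + R₂ = 0.001597 Ω
P = I²R = (23)² × 0.001597 = 0.845 W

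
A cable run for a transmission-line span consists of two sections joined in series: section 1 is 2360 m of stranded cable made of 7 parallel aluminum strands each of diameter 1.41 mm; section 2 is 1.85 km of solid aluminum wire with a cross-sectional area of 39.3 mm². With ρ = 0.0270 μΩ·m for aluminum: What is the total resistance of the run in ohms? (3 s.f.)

ρ = 0.0270 μΩ·m = 2.70×10^-8 Ω·m
Section 1: A_strand = π(7.0500e-04)² = 1.561e-06 m²; R₁ = ρL/(N·A_s) = (2.70×10^-8)(2360)/(7×1.561e-06) = 5.83 Ω
Section 2: A = 39.3 mm² = 3.930e-05 m²
R₂ = (2.70×10^-8)(1850)/(3.930e-05) = 1.271 Ω
R = R₁ + R₂ = 7.10 Ω

7.10 Ω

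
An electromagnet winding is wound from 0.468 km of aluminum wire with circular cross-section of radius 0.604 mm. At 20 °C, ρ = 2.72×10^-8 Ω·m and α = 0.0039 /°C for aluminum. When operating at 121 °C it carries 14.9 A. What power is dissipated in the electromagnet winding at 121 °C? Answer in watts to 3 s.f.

A = πr² = π(6.0400e-04 m)² = 1.146e-06 m²
R₍20₎ = ρL/A = (2.72×10^-8)(468)/(1.146e-06) = 11.11 Ω
R₍121₎ = R₍20₎(1 + αΔT) = 11.11 × (1 + 0.0039×101) = 15.48 Ω
P = I²R = (14.9)² × 15.48 = 3440 W

3440 W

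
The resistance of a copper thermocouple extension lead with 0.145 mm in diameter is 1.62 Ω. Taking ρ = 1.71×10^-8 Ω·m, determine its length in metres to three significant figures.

A = π(d/2)² = π(7.2500e-05 m)² = 1.651e-08 m²
L = RA/ρ = (1.62)(1.651e-08)/(1.71×10^-8) = 1.56 m

1.56 m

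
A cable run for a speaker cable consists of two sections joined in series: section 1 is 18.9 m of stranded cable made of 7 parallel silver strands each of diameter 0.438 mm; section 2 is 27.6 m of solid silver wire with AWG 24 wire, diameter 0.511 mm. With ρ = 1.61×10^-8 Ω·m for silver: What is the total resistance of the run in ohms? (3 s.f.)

2.46 Ω

Section 1: A_strand = π(2.1900e-04)² = 1.507e-07 m²; R₁ = ρL/(N·A_s) = (1.61×10^-8)(18.9)/(7×1.507e-07) = 0.2885 Ω
Section 2: A = π(0.511/2 mm)² = π(2.5550e-04 m)² = 2.051e-07 m²
R₂ = (1.61×10^-8)(27.6)/(2.051e-07) = 2.167 Ω
R = R₁ + R₂ = 2.46 Ω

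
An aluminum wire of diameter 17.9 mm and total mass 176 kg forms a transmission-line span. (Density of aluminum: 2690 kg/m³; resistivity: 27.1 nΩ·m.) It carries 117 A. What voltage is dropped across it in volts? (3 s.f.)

3.28 V

ρ = 27.1 nΩ·m = 2.71×10^-8 Ω·m
A = π(d/2)² = π(8.9500e-03 m)² = 2.5165e-04 m²
L = m/(density·A) = 176/(2690×2.5165e-04) = 260 m
R = ρL/A = (2.71×10^-8)(260)/(2.5165e-04) = 0.028 Ω
V = IR = 117 × 0.028 = 3.28 V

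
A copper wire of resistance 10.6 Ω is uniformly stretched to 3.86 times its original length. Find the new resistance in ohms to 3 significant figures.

Volume constant ⇒ A' = A/k with k = 3.86. R' = ρ(kL)/(A/k) = k²R.
R' = 14.9 × 10.6 = 158 Ω

158 Ω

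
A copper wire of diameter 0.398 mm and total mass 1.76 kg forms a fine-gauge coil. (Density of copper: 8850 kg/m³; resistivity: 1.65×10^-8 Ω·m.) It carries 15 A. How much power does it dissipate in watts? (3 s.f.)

A = π(d/2)² = π(1.9900e-04 m)² = 1.2441e-07 m²
L = m/(density·A) = 1.76/(8850×1.2441e-07) = 1599 m
R = ρL/A = (1.65×10^-8)(1599)/(1.2441e-07) = 212 Ω
P = I²R = (15)² × 212 = 47700 W

47700 W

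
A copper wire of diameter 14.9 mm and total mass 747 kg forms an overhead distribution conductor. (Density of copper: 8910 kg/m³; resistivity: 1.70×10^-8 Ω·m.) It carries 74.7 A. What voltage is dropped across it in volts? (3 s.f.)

3.50 V

A = π(d/2)² = π(7.4500e-03 m)² = 1.7437e-04 m²
L = m/(density·A) = 747/(8910×1.7437e-04) = 480.8 m
R = ρL/A = (1.70×10^-8)(480.8)/(1.7437e-04) = 0.04688 Ω
V = IR = 74.7 × 0.04688 = 3.50 V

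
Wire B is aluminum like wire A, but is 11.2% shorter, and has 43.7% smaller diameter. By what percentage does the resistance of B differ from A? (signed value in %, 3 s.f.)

180%

R ∝ L/d², so R_B/R_A = (1 − 11.2/100) × (1 − 43.7/100)⁻²
= 0.888 × 3.155 = 2.801
(R_B − R_A)/R_A = 2.801 − 1 = 180%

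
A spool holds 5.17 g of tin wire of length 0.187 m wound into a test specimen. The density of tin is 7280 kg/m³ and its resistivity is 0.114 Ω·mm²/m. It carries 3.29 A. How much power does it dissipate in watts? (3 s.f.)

ρ = 0.114 Ω·mm²/m = 1.14×10^-7 Ω·m
A = m/(density·L) = 0.00517/(7280×0.187) = 3.7977e-06 m²
R = ρL/A = (1.14×10^-7)(0.187)/(3.7977e-06) = 0.005613 Ω
P = I²R = (3.29)² × 0.005613 = 0.0608 W

0.0608 W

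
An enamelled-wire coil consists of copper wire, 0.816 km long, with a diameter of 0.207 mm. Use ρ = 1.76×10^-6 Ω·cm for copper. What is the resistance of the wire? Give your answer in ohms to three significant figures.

427 Ω

ρ = 1.76×10^-6 Ω·cm = 1.76×10^-8 Ω·m
A = π(d/2)² = π(1.0350e-04 m)² = 3.365e-08 m²
R = ρL/A = (1.76×10^-8)(816 m)/(3.365e-08 m²) = 427 Ω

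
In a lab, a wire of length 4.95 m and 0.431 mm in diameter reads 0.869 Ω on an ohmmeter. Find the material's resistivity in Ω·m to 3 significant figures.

A = π(d/2)² = π(2.1550e-04 m)² = 1.459e-07 m²
ρ = RA/L = (0.869)(1.459e-07)/(4.95) = 2.56×10^-8 Ω·m

2.56×10^-8 Ω·m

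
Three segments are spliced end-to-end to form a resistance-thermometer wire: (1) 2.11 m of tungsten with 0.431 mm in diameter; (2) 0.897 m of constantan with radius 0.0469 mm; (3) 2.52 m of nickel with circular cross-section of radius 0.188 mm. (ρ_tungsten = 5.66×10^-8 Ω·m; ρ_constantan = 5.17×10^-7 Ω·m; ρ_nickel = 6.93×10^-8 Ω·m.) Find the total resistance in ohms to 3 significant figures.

Seg 1: A = π(d/2)² = π(2.1550e-04 m)² = 1.459e-07 m²
R_1 = (5.66×10^-8)(2.11)/(1.459e-07) = 0.8186 Ω
Seg 2: A = πr² = π(4.6900e-05 m)² = 6.910e-09 m²
R_2 = (5.17×10^-7)(0.897)/(6.910e-09) = 67.11 Ω
Seg 3: A = πr² = π(1.8800e-04 m)² = 1.110e-07 m²
R_3 = (6.93×10^-8)(2.52)/(1.110e-07) = 1.573 Ω
R_total = R_1 + R_2 + R_3 = 69.5 Ω

69.5 Ω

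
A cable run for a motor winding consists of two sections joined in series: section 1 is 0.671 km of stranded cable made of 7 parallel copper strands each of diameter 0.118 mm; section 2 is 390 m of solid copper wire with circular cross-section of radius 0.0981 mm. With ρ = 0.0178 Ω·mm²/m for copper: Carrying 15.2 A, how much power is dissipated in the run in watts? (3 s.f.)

89100 W

ρ = 0.0178 Ω·mm²/m = 1.78×10^-8 Ω·m
Section 1: A_strand = π(5.9000e-05)² = 1.094e-08 m²; R₁ = ρL/(N·A_s) = (1.78×10^-8)(671)/(7×1.094e-08) = 156 Ω
Section 2: A = πr² = π(9.8100e-05 m)² = 3.023e-08 m²
R₂ = (1.78×10^-8)(390)/(3.023e-08) = 229.6 Ω
R = R₁ + R₂ = 385.6 Ω
P = I²R = (15.2)² × 385.6 = 89100 W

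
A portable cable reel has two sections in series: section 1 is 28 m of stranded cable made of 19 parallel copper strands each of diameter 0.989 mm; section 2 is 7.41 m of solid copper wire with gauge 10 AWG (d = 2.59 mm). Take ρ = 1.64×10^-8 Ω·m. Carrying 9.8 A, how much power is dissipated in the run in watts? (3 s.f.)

Section 1: A_strand = π(4.9450e-04)² = 7.682e-07 m²; R₁ = ρL/(N·A_s) = (1.64×10^-8)(28)/(19×7.682e-07) = 0.03146 Ω
Section 2: A = π(2.59/2 mm)² = π(1.2950e-03 m)² = 5.269e-06 m²
R₂ = (1.64×10^-8)(7.41)/(5.269e-06) = 0.02307 Ω
R = R₁ + R₂ = 0.05453 Ω
P = I²R = (9.8)² × 0.05453 = 5.24 W

5.24 W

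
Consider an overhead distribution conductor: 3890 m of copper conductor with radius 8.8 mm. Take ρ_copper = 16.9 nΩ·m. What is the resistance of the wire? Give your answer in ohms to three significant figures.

0.270 Ω

ρ = 16.9 nΩ·m = 1.69×10^-8 Ω·m
A = πr² = π(8.8000e-03 m)² = 2.433e-04 m²
R = ρL/A = (1.69×10^-8)(3890 m)/(2.433e-04 m²) = 0.270 Ω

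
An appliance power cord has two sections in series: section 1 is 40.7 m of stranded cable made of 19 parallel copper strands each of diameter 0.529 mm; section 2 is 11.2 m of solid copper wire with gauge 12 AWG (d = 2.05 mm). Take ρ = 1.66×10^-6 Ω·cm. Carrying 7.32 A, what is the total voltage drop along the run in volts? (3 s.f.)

ρ = 1.66×10^-6 Ω·cm = 1.66×10^-8 Ω·m
Section 1: A_strand = π(2.6450e-04)² = 2.198e-07 m²; R₁ = ρL/(N·A_s) = (1.66×10^-8)(40.7)/(19×2.198e-07) = 0.1618 Ω
Section 2: A = π(2.05/2 mm)² = π(1.0250e-03 m)² = 3.301e-06 m²
R₂ = (1.66×10^-8)(11.2)/(3.301e-06) = 0.05633 Ω
R = R₁ + R₂ = 0.2181 Ω
V = IR = 7.32 × 0.2181 = 1.60 V

1.60 V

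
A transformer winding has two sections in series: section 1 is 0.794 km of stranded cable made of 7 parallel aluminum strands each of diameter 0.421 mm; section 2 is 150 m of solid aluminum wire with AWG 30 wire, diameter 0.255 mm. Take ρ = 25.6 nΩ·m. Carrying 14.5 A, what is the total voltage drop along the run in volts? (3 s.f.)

1390 V

ρ = 25.6 nΩ·m = 2.56×10^-8 Ω·m
Section 1: A_strand = π(2.1050e-04)² = 1.392e-07 m²; R₁ = ρL/(N·A_s) = (2.56×10^-8)(794)/(7×1.392e-07) = 20.86 Ω
Section 2: A = π(0.255/2 mm)² = π(1.2750e-04 m)² = 5.107e-08 m²
R₂ = (2.56×10^-8)(150)/(5.107e-08) = 75.19 Ω
R = R₁ + R₂ = 96.05 Ω
V = IR = 14.5 × 96.05 = 1390 V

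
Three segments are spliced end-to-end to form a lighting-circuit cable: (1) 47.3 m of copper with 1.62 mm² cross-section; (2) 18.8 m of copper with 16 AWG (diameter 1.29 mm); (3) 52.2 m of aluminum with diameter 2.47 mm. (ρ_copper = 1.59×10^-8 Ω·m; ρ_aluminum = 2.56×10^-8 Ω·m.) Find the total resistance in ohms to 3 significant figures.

Seg 1: A = 1.62 mm² = 1.620e-06 m²
R_1 = (1.59×10^-8)(47.3)/(1.620e-06) = 0.4642 Ω
Seg 2: A = π(1.29/2 mm)² = π(6.4500e-04 m)² = 1.307e-06 m²
R_2 = (1.59×10^-8)(18.8)/(1.307e-06) = 0.2287 Ω
Seg 3: A = π(d/2)² = π(1.2350e-03 m)² = 4.792e-06 m²
R_3 = (2.56×10^-8)(52.2)/(4.792e-06) = 0.2789 Ω
R_total = R_1 + R_2 + R_3 = 0.972 Ω

0.972 Ω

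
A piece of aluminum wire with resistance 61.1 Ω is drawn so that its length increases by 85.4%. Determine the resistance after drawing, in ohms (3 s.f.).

k = 1 + 85.4/100 = 1.854; volume constant ⇒ A' = A/k, so R' = k²R.
R' = 3.437 × 61.1 = 210 Ω

210 Ω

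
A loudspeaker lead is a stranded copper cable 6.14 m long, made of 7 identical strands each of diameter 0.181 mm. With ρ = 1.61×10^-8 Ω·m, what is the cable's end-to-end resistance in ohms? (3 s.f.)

A_strand = π(9.0500e-05 m)² = 2.573e-08 m²
R_strand = ρL/A = (1.61×10^-8)(6.14)/(2.573e-08) = 3.842 Ω
R_total = R_strand/N = 3.842/7 = 0.549 Ω

0.549 Ω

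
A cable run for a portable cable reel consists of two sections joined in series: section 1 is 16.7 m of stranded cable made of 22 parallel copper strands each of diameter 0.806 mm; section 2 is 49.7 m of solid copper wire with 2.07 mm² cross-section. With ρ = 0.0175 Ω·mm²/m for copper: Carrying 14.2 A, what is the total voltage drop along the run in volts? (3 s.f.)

ρ = 0.0175 Ω·mm²/m = 1.75×10^-8 Ω·m
Section 1: A_strand = π(4.0300e-04)² = 5.102e-07 m²; R₁ = ρL/(N·A_s) = (1.75×10^-8)(16.7)/(22×5.102e-07) = 0.02604 Ω
Section 2: A = 2.07 mm² = 2.070e-06 m²
R₂ = (1.75×10^-8)(49.7)/(2.070e-06) = 0.4202 Ω
R = R₁ + R₂ = 0.4462 Ω
V = IR = 14.2 × 0.4462 = 6.34 V

6.34 V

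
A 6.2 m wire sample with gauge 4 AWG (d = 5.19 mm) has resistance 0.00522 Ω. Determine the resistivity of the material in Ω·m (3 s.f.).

1.78×10^-8 Ω·m

A = π(5.19/2 mm)² = π(2.5950e-03 m)² = 2.116e-05 m²
ρ = RA/L = (0.00522)(2.116e-05)/(6.2) = 1.78×10^-8 Ω·m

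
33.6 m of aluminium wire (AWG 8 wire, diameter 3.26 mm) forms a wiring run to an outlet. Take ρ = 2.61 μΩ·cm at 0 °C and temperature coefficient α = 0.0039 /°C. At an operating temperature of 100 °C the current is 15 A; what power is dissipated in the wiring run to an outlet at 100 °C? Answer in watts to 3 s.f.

ρ = 2.61 μΩ·cm = 2.61×10^-8 Ω·m
A = π(3.26/2 mm)² = π(1.6300e-03 m)² = 8.347e-06 m²
R₍0₎ = ρL/A = (2.61×10^-8)(33.6)/(8.347e-06) = 0.1051 Ω
R₍100₎ = R₍0₎(1 + αΔT) = 0.1051 × (1 + 0.0039×100) = 0.146 Ω
P = I²R = (15)² × 0.146 = 32.9 W

32.9 W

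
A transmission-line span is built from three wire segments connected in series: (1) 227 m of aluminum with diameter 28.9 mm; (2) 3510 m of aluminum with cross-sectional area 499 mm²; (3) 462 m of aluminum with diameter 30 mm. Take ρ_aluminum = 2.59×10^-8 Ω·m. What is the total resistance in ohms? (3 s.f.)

Seg 1: A = π(d/2)² = π(1.4450e-02 m)² = 6.560e-04 m²
R_1 = (2.59×10^-8)(227)/(6.560e-04) = 0.008963 Ω
Seg 2: A = 499 mm² = 4.990e-04 m²
R_2 = (2.59×10^-8)(3510)/(4.990e-04) = 0.1822 Ω
Seg 3: A = π(d/2)² = π(1.5000e-02 m)² = 7.069e-04 m²
R_3 = (2.59×10^-8)(462)/(7.069e-04) = 0.01693 Ω
R_total = R_1 + R_2 + R_3 = 0.208 Ω

0.208 Ω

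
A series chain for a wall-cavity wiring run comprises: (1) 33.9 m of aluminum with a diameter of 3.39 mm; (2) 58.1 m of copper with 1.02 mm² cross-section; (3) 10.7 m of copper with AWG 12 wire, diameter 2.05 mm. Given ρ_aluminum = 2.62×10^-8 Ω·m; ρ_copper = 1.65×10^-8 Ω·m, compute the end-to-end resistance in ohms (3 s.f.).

1.09 Ω

Seg 1: A = π(d/2)² = π(1.6950e-03 m)² = 9.026e-06 m²
R_1 = (2.62×10^-8)(33.9)/(9.026e-06) = 0.0984 Ω
Seg 2: A = 1.02 mm² = 1.020e-06 m²
R_2 = (1.65×10^-8)(58.1)/(1.020e-06) = 0.9399 Ω
Seg 3: A = π(2.05/2 mm)² = π(1.0250e-03 m)² = 3.301e-06 m²
R_3 = (1.65×10^-8)(10.7)/(3.301e-06) = 0.05349 Ω
R_total = R_1 + R_2 + R_3 = 1.09 Ω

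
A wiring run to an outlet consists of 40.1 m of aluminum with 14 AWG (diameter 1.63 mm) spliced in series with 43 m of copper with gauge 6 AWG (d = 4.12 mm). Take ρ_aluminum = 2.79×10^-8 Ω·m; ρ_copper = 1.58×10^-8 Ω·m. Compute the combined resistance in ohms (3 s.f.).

0.587 Ω

Segment 1: A = π(1.63/2 mm)² = π(8.1500e-04 m)² = 2.087e-06 m²
R₁ = ρL/A = (2.79×10^-8)(40.1)/(2.087e-06) = 0.5361 Ω
Segment 2: A = π(4.12/2 mm)² = π(2.0600e-03 m)² = 1.333e-05 m²
R₂ = (1.58×10^-8)(43)/(1.333e-05) = 0.05096 Ω
R = R₁ + R₂ = 0.587 Ω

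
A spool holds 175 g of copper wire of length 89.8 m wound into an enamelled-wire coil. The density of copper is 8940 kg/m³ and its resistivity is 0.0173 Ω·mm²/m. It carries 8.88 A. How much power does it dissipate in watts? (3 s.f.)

562 W

ρ = 0.0173 Ω·mm²/m = 1.73×10^-8 Ω·m
A = m/(density·L) = 0.175/(8940×89.8) = 2.1798e-07 m²
R = ρL/A = (1.73×10^-8)(89.8)/(2.1798e-07) = 7.127 Ω
P = I²R = (8.88)² × 7.127 = 562 W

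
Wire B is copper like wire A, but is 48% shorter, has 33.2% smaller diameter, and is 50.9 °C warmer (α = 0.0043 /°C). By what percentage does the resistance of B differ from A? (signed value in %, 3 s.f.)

R ∝ ρL/d² with ρ ∝ (1+αΔT), so R_B/R_A = (1 − 48/100) × (1 − 33.2/100)⁻² × (1 + 0.0043×50.9)
= 0.52 × 2.241 × 1.219 = 1.42
(R_B − R_A)/R_A = 1.42 − 1 = 42.0%

42.0%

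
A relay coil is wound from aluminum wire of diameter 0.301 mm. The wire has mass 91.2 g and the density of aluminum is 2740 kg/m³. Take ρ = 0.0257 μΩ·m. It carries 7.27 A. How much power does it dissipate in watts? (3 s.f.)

ρ = 0.0257 μΩ·m = 2.57×10^-8 Ω·m
A = π(d/2)² = π(1.5050e-04 m)² = 7.1158e-08 m²
L = m/(density·A) = 0.0912/(2740×7.1158e-08) = 467.8 m
R = ρL/A = (2.57×10^-8)(467.8)/(7.1158e-08) = 168.9 Ω
P = I²R = (7.27)² × 168.9 = 8930 W

8930 W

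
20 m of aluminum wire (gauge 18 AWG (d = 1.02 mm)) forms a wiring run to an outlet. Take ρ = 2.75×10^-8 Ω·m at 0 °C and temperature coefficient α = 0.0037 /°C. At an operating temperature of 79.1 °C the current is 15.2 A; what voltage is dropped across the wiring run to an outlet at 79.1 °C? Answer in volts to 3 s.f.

A = π(1.02/2 mm)² = π(5.1000e-04 m)² = 8.171e-07 m²
R₍0₎ = ρL/A = (2.75×10^-8)(20)/(8.171e-07) = 0.6731 Ω
R₍79.1₎ = R₍0₎(1 + αΔT) = 0.6731 × (1 + 0.0037×79.1) = 0.8701 Ω
V = IR = 15.2 × 0.8701 = 13.2 V

13.2 V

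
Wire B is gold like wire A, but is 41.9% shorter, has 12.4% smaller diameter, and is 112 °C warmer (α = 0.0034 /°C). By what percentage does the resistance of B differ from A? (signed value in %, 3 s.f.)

4.54%

R ∝ ρL/d² with ρ ∝ (1+αΔT), so R_B/R_A = (1 − 41.9/100) × (1 − 12.4/100)⁻² × (1 + 0.0034×112)
= 0.581 × 1.303 × 1.381 = 1.045
(R_B − R_A)/R_A = 1.045 − 1 = 4.54%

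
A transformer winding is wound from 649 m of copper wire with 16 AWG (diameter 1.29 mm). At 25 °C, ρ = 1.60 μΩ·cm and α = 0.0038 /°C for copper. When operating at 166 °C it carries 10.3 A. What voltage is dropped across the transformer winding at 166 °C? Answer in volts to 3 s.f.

126 V

ρ = 1.60 μΩ·cm = 1.60×10^-8 Ω·m
A = π(1.29/2 mm)² = π(6.4500e-04 m)² = 1.307e-06 m²
R₍25₎ = ρL/A = (1.60×10^-8)(649)/(1.307e-06) = 7.945 Ω
R₍166₎ = R₍25₎(1 + αΔT) = 7.945 × (1 + 0.0038×141) = 12.2 Ω
V = IR = 10.3 × 12.2 = 126 V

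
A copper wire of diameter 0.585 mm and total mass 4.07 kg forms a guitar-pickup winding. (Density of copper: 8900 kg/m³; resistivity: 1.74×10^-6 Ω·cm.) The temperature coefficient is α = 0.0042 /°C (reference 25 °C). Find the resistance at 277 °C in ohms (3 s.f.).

ρ = 1.74×10^-6 Ω·cm = 1.74×10^-8 Ω·m
A = π(d/2)² = π(2.9250e-04 m)² = 2.6878e-07 m²
L = m/(density·A) = 4.07/(8900×2.6878e-07) = 1701 m
R = ρL/A = (1.74×10^-8)(1701)/(2.6878e-07) = 110.1 Ω
R(277 °C) = 110.1 × (1 + 0.0042×252) = 227 Ω

227 Ω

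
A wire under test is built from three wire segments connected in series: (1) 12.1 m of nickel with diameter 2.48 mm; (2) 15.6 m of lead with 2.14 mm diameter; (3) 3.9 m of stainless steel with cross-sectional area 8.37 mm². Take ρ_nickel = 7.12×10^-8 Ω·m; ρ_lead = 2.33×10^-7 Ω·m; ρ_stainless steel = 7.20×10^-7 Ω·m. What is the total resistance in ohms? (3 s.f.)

Seg 1: A = π(d/2)² = π(1.2400e-03 m)² = 4.831e-06 m²
R_1 = (7.12×10^-8)(12.1)/(4.831e-06) = 0.1783 Ω
Seg 2: A = π(d/2)² = π(1.0700e-03 m)² = 3.597e-06 m²
R_2 = (2.33×10^-7)(15.6)/(3.597e-06) = 1.011 Ω
Seg 3: A = 8.37 mm² = 8.370e-06 m²
R_3 = (7.20×10^-7)(3.9)/(8.370e-06) = 0.3355 Ω
R_total = R_1 + R_2 + R_3 = 1.52 Ω

1.52 Ω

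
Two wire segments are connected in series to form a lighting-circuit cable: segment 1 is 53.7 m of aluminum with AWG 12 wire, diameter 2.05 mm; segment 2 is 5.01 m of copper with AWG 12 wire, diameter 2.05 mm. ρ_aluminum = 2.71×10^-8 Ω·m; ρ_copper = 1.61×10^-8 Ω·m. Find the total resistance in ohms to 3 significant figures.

Segment 1: A = π(2.05/2 mm)² = π(1.0250e-03 m)² = 3.301e-06 m²
R₁ = ρL/A = (2.71×10^-8)(53.7)/(3.301e-06) = 0.4409 Ω
R₂ = (1.61×10^-8)(5.01)/(3.301e-06) = 0.02444 Ω
R = R₁ + R₂ = 0.465 Ω

0.465 Ω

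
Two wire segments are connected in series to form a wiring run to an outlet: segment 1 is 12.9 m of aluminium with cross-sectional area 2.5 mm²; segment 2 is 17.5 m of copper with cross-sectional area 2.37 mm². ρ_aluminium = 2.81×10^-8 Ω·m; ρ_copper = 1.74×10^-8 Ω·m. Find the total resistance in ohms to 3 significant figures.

Segment 1: A = 2.5 mm² = 2.500e-06 m²
R₁ = ρL/A = (2.81×10^-8)(12.9)/(2.500e-06) = 0.145 Ω
Segment 2: A = 2.37 mm² = 2.370e-06 m²
R₂ = (1.74×10^-8)(17.5)/(2.370e-06) = 0.1285 Ω
R = R₁ + R₂ = 0.273 Ω

0.273 Ω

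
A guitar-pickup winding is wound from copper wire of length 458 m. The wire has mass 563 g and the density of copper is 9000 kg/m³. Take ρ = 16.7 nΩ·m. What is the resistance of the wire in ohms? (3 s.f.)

ρ = 16.7 nΩ·m = 1.67×10^-8 Ω·m
A = m/(density·L) = 0.563/(9000×458) = 1.3658e-07 m²
R = ρL/A = (1.67×10^-8)(458)/(1.3658e-07) = 56.0 Ω

56.0 Ω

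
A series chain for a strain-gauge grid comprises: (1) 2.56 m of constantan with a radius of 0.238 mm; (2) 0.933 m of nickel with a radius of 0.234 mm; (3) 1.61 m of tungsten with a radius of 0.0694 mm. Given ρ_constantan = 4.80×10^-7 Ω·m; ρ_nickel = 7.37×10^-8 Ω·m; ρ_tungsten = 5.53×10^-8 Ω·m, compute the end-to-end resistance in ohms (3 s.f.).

Seg 1: A = πr² = π(2.3800e-04 m)² = 1.780e-07 m²
R_1 = (4.80×10^-7)(2.56)/(1.780e-07) = 6.905 Ω
Seg 2: A = πr² = π(2.3400e-04 m)² = 1.720e-07 m²
R_2 = (7.37×10^-8)(0.933)/(1.720e-07) = 0.3997 Ω
Seg 3: A = πr² = π(6.9400e-05 m)² = 1.513e-08 m²
R_3 = (5.53×10^-8)(1.61)/(1.513e-08) = 5.884 Ω
R_total = R_1 + R_2 + R_3 = 13.2 Ω

13.2 Ω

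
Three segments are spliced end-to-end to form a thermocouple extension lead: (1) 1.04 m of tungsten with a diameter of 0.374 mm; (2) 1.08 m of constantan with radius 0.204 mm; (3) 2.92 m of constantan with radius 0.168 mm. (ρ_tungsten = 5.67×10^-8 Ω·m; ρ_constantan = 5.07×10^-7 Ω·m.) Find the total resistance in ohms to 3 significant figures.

Seg 1: A = π(d/2)² = π(1.8700e-04 m)² = 1.099e-07 m²
R_1 = (5.67×10^-8)(1.04)/(1.099e-07) = 0.5368 Ω
Seg 2: A = πr² = π(2.0400e-04 m)² = 1.307e-07 m²
R_2 = (5.07×10^-7)(1.08)/(1.307e-07) = 4.188 Ω
Seg 3: A = πr² = π(1.6800e-04 m)² = 8.867e-08 m²
R_3 = (5.07×10^-7)(2.92)/(8.867e-08) = 16.7 Ω
R_total = R_1 + R_2 + R_3 = 21.4 Ω

21.4 Ω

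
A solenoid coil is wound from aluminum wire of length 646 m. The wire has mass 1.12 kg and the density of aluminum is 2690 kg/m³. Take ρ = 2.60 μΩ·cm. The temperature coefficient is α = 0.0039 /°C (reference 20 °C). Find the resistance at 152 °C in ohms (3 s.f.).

39.5 Ω

ρ = 2.60 μΩ·cm = 2.60×10^-8 Ω·m
A = m/(density·L) = 1.12/(2690×646) = 6.4452e-07 m²
R = ρL/A = (2.60×10^-8)(646)/(6.4452e-07) = 26.06 Ω
R(152 °C) = 26.06 × (1 + 0.0039×132) = 39.5 Ω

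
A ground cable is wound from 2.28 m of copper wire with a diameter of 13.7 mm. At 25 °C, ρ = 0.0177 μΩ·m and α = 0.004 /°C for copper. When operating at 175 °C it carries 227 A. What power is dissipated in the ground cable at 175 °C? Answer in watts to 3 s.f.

22.6 W

ρ = 0.0177 μΩ·m = 1.77×10^-8 Ω·m
A = π(d/2)² = π(6.8500e-03 m)² = 1.474e-04 m²
R₍25₎ = ρL/A = (1.77×10^-8)(2.28)/(1.474e-04) = 2.738×10^-4 Ω
R₍175₎ = R₍25₎(1 + αΔT) = 2.738×10^-4 × (1 + 0.004×150) = 4.380×10^-4 Ω
P = I²R = (227)² × 4.380×10^-4 = 22.6 W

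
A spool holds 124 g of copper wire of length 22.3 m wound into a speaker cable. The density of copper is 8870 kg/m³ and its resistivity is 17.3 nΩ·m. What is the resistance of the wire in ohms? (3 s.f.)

0.615 Ω

ρ = 17.3 nΩ·m = 1.73×10^-8 Ω·m
A = m/(density·L) = 0.124/(8870×22.3) = 6.2689e-07 m²
R = ρL/A = (1.73×10^-8)(22.3)/(6.2689e-07) = 0.615 Ω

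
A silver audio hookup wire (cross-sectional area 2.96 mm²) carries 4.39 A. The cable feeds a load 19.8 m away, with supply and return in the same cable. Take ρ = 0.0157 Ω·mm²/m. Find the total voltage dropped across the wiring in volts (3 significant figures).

ρ = 0.0157 Ω·mm²/m = 1.57×10^-8 Ω·m
A = 2.96 mm² = 2.960e-06 m²
Total conductor length (both ways) L = 2 × 19.8 = 39.6 m
R = ρL/A = (1.57×10^-8)(39.6)/(2.960e-06) = 0.21 Ω
V = IR = 4.39 × 0.21 = 0.922 V

0.922 V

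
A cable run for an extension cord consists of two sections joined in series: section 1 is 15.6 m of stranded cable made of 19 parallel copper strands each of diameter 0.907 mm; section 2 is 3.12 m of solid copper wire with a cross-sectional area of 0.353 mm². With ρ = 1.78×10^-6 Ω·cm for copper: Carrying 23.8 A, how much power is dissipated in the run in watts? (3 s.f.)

ρ = 1.78×10^-6 Ω·cm = 1.78×10^-8 Ω·m
Section 1: A_strand = π(4.5350e-04)² = 6.461e-07 m²; R₁ = ρL/(N·A_s) = (1.78×10^-8)(15.6)/(19×6.461e-07) = 0.02262 Ω
Section 2: A = 0.353 mm² = 3.530e-07 m²
R₂ = (1.78×10^-8)(3.12)/(3.530e-07) = 0.1573 Ω
R = R₁ + R₂ = 0.1799 Ω
P = I²R = (23.8)² × 0.1799 = 102 W

102 W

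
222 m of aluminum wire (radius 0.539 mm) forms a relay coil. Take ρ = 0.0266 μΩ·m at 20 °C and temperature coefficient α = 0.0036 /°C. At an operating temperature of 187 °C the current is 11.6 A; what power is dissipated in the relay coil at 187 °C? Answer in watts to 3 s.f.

ρ = 0.0266 μΩ·m = 2.66×10^-8 Ω·m
A = πr² = π(5.3900e-04 m)² = 9.127e-07 m²
R₍20₎ = ρL/A = (2.66×10^-8)(222)/(9.127e-07) = 6.47 Ω
R₍187₎ = R₍20₎(1 + αΔT) = 6.47 × (1 + 0.0036×167) = 10.36 Ω
P = I²R = (11.6)² × 10.36 = 1390 W

1390 W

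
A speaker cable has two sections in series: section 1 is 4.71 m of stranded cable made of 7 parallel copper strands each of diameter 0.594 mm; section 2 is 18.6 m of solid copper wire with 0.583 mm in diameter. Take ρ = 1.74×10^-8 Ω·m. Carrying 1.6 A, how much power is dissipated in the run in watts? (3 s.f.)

Section 1: A_strand = π(2.9700e-04)² = 2.771e-07 m²; R₁ = ρL/(N·A_s) = (1.74×10^-8)(4.71)/(7×2.771e-07) = 0.04225 Ω
Section 2: A = π(d/2)² = π(2.9150e-04 m)² = 2.669e-07 m²
R₂ = (1.74×10^-8)(18.6)/(2.669e-07) = 1.212 Ω
R = R₁ + R₂ = 1.255 Ω
P = I²R = (1.6)² × 1.255 = 3.21 W

3.21 W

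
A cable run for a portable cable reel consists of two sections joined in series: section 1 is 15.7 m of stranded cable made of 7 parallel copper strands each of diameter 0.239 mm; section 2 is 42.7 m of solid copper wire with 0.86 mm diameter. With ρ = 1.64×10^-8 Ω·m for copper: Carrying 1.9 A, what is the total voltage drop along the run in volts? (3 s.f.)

3.85 V

Section 1: A_strand = π(1.1950e-04)² = 4.486e-08 m²; R₁ = ρL/(N·A_s) = (1.64×10^-8)(15.7)/(7×4.486e-08) = 0.8199 Ω
Section 2: A = π(d/2)² = π(4.3000e-04 m)² = 5.809e-07 m²
R₂ = (1.64×10^-8)(42.7)/(5.809e-07) = 1.206 Ω
R = R₁ + R₂ = 2.025 Ω
V = IR = 1.9 × 2.025 = 3.85 V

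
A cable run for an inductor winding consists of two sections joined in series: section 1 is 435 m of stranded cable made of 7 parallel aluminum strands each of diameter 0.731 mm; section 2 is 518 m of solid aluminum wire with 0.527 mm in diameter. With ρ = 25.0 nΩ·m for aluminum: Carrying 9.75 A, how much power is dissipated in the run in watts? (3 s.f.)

ρ = 25.0 nΩ·m = 2.50×10^-8 Ω·m
Section 1: A_strand = π(3.6550e-04)² = 4.197e-07 m²; R₁ = ρL/(N·A_s) = (2.50×10^-8)(435)/(7×4.197e-07) = 3.702 Ω
Section 2: A = π(d/2)² = π(2.6350e-04 m)² = 2.181e-07 m²
R₂ = (2.50×10^-8)(518)/(2.181e-07) = 59.37 Ω
R = R₁ + R₂ = 63.07 Ω
P = I²R = (9.75)² × 63.07 = 6000 W

6000 W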